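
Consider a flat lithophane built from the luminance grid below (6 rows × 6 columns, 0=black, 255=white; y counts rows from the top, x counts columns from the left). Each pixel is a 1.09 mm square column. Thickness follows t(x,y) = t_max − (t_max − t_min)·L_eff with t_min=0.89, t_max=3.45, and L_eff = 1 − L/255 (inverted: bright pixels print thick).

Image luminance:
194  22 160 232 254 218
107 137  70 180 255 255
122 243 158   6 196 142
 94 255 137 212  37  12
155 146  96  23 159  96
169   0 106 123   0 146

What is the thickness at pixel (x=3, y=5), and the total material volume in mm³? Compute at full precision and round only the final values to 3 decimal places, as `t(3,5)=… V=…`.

span = t_max - t_min = 3.45 - 0.89 = 2.560
L(3,5) = 123, L_eff = 1 - 123/255 = 0.517647 (inverted)
t(3,5) = 3.45 - 2.560·0.517647 = 2.125
Σt over all 6·6 pixels = 172981/2125 ≈ 81.4028235
V = pitch²·Σt = 1.09²·172981/2125 = 96.715

t(3,5)=2.125 V=96.715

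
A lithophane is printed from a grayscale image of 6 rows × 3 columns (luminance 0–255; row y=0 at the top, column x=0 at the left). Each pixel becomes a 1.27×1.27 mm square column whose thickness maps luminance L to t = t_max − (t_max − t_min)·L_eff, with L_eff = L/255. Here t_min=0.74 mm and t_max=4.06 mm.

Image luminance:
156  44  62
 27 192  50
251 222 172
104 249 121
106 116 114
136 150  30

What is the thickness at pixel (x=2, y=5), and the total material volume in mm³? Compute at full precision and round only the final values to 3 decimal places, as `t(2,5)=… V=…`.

t(2,5)=3.669 V=69.530

span = t_max - t_min = 4.06 - 0.74 = 3.320
L(2,5) = 30, L_eff = 30/255 = 0.117647
t(2,5) = 4.06 - 3.320·0.117647 = 3.669
Σt over all 6·3 pixels = 274819/6375 ≈ 43.1088627
V = pitch²·Σt = 1.27²·274819/6375 = 69.530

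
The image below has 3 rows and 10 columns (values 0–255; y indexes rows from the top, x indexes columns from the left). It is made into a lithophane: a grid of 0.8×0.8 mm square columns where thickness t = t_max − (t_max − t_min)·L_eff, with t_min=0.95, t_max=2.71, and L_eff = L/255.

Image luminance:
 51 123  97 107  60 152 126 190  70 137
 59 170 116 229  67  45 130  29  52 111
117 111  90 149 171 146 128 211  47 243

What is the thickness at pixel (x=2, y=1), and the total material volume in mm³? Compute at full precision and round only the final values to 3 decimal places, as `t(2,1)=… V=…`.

span = t_max - t_min = 2.71 - 0.95 = 1.760
L(2,1) = 116, L_eff = 116/255 = 0.454902
t(2,1) = 2.71 - 1.760·0.454902 = 1.909
Σt over all 3·10 pixels = 241861/4250 ≈ 56.9084706
V = pitch²·Σt = 0.8²·241861/4250 = 36.421

t(2,1)=1.909 V=36.421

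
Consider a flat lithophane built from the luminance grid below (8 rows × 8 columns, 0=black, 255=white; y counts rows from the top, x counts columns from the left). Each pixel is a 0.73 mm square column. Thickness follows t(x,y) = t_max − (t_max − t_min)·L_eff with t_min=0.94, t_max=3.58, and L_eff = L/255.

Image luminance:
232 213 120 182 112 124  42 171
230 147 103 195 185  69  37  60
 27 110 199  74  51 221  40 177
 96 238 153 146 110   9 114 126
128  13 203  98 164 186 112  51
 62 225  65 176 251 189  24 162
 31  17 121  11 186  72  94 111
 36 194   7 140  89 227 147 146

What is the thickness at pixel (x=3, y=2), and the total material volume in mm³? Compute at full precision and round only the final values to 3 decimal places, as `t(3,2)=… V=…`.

span = t_max - t_min = 3.58 - 0.94 = 2.640
L(3,2) = 74, L_eff = 74/255 = 0.290196
t(3,2) = 3.58 - 2.640·0.290196 = 2.814
Σt over all 8·8 pixels = 314158/2125 ≈ 147.8390588
V = pitch²·Σt = 0.73²·314158/2125 = 78.783

t(3,2)=2.814 V=78.783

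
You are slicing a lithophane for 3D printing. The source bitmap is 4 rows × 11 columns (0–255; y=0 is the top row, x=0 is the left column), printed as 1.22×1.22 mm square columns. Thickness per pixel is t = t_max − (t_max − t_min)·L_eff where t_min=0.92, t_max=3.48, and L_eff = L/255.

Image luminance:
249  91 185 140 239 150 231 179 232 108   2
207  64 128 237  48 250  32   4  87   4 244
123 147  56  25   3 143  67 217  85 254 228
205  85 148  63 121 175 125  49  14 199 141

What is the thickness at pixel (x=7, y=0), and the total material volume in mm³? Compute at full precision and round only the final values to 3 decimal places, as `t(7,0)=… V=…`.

t(7,0)=1.683 V=141.477

span = t_max - t_min = 3.48 - 0.92 = 2.560
L(7,0) = 179, L_eff = 179/255 = 0.701961
t(7,0) = 3.48 - 2.560·0.701961 = 1.683
Σt over all 4·11 pixels = 201988/2125 ≈ 95.0531765
V = pitch²·Σt = 1.22²·201988/2125 = 141.477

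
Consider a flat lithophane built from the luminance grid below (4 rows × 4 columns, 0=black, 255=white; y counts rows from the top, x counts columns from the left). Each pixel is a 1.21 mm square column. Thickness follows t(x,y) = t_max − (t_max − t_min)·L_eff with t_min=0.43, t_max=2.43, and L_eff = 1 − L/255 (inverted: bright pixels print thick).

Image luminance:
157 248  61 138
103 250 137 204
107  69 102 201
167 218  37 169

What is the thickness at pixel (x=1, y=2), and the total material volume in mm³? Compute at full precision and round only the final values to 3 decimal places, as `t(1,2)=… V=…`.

t(1,2)=0.971 V=37.265

span = t_max - t_min = 2.43 - 0.43 = 2.000
L(1,2) = 69, L_eff = 1 - 69/255 = 0.729412 (inverted)
t(1,2) = 2.43 - 2.000·0.729412 = 0.971
Σt over all 4·4 pixels = 32452/1275 ≈ 25.4525490
V = pitch²·Σt = 1.21²·32452/1275 = 37.265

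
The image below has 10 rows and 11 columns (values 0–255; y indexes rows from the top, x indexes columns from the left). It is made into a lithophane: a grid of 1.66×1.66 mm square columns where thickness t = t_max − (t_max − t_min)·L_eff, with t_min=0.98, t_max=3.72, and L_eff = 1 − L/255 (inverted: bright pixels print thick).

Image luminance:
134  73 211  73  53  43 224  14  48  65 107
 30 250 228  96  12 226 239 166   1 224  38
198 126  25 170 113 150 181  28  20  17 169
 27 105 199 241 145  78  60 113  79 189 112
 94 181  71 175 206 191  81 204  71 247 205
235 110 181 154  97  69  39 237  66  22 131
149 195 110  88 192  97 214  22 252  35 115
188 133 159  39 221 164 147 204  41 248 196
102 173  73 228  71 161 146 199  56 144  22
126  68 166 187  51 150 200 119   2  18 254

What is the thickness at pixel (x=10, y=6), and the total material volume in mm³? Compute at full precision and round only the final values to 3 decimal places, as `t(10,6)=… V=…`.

span = t_max - t_min = 3.72 - 0.98 = 2.740
L(10,6) = 115, L_eff = 1 - 115/255 = 0.549020 (inverted)
t(10,6) = 3.72 - 2.740·0.549020 = 2.216
Σt over all 10·11 pixels = 1652527/6375 ≈ 259.2199216
V = pitch²·Σt = 1.66²·1652527/6375 = 714.306

t(10,6)=2.216 V=714.306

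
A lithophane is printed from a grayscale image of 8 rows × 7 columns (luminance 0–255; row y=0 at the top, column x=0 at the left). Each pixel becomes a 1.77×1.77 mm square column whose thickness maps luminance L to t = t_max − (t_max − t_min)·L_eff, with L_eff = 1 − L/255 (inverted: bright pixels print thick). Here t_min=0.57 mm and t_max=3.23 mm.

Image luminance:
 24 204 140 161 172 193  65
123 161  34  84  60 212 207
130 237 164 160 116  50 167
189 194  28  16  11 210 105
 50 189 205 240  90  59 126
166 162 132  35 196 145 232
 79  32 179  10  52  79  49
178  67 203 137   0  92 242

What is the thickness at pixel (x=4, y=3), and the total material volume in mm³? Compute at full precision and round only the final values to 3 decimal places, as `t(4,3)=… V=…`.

t(4,3)=0.685 V=330.171

span = t_max - t_min = 3.23 - 0.57 = 2.660
L(4,3) = 11, L_eff = 1 - 11/255 = 0.956863 (inverted)
t(4,3) = 3.23 - 2.660·0.956863 = 0.685
Σt over all 8·7 pixels = 1343699/12750 ≈ 105.3881569
V = pitch²·Σt = 1.77²·1343699/12750 = 330.171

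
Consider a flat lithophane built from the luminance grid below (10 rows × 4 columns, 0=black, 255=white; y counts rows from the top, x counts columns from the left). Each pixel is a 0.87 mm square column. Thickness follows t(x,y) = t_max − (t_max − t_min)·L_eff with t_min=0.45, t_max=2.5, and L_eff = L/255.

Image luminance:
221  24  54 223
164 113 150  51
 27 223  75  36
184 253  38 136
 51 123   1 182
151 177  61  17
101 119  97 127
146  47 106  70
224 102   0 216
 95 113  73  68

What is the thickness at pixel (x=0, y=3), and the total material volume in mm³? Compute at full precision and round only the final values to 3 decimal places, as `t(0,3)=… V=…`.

span = t_max - t_min = 2.5 - 0.45 = 2.050
L(0,3) = 184, L_eff = 184/255 = 0.721569
t(0,3) = 2.5 - 2.050·0.721569 = 1.021
Σt over all 10·4 pixels = 328001/5100 ≈ 64.3139216
V = pitch²·Σt = 0.87²·328001/5100 = 48.679

t(0,3)=1.021 V=48.679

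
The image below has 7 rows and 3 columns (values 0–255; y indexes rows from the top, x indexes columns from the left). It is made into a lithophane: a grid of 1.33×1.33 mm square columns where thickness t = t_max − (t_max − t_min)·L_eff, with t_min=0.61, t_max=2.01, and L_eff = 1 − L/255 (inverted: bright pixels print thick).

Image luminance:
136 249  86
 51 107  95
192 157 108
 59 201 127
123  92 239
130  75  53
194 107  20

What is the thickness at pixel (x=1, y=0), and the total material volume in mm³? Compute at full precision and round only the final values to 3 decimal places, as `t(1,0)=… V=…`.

span = t_max - t_min = 2.01 - 0.61 = 1.400
L(1,0) = 249, L_eff = 1 - 249/255 = 0.023529 (inverted)
t(1,0) = 2.01 - 1.400·0.023529 = 1.977
Σt over all 7·3 pixels = 27.09
V = pitch²·Σt = 1.33²·27.09 = 47.920

t(1,0)=1.977 V=47.920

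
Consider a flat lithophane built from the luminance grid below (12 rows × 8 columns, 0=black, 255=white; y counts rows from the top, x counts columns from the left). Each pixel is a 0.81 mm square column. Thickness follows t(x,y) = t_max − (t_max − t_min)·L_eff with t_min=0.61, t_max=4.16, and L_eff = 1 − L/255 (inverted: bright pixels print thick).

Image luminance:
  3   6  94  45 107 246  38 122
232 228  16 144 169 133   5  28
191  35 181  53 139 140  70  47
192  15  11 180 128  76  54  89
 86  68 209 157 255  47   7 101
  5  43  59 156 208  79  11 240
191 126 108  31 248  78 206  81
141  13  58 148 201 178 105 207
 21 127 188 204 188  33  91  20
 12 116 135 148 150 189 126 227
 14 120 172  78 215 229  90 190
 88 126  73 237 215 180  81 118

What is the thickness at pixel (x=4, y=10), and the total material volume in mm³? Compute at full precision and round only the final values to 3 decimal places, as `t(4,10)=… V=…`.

t(4,10)=3.603 V=141.352

span = t_max - t_min = 4.16 - 0.61 = 3.550
L(4,10) = 215, L_eff = 1 - 215/255 = 0.156863 (inverted)
t(4,10) = 4.16 - 3.550·0.156863 = 3.603
Σt over all 12·8 pixels = 219751/1020 ≈ 215.4421569
V = pitch²·Σt = 0.81²·219751/1020 = 141.352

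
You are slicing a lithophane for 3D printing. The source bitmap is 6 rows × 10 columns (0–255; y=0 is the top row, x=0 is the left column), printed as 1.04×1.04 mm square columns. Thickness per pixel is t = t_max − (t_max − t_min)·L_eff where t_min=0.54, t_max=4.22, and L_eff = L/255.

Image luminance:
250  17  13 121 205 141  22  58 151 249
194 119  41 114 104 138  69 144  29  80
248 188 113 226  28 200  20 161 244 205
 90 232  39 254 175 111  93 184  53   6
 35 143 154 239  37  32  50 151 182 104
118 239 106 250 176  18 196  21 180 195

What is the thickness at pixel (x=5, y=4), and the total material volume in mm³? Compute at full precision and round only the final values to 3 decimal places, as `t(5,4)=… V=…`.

t(5,4)=3.758 V=152.814

span = t_max - t_min = 4.22 - 0.54 = 3.680
L(5,4) = 32, L_eff = 32/255 = 0.125490
t(5,4) = 4.22 - 3.680·0.125490 = 3.758
Σt over all 6·10 pixels = 60046/425 ≈ 141.2847059
V = pitch²·Σt = 1.04²·60046/425 = 152.814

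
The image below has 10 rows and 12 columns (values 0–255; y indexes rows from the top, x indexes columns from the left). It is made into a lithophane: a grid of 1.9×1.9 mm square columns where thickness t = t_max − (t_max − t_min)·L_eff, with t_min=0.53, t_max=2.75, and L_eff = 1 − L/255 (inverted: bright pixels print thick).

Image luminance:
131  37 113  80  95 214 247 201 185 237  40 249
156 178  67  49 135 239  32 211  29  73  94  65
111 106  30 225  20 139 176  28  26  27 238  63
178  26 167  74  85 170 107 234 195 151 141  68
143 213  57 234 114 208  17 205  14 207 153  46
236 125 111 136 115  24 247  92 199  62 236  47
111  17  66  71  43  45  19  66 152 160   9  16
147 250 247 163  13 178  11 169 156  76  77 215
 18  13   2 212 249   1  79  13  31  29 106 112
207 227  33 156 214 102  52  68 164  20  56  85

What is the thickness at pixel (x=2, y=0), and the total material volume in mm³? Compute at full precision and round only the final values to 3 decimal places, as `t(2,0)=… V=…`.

span = t_max - t_min = 2.75 - 0.53 = 2.220
L(2,0) = 113, L_eff = 1 - 113/255 = 0.556863 (inverted)
t(2,0) = 2.75 - 2.220·0.556863 = 1.514
Σt over all 10·12 pixels = 784933/4250 ≈ 184.6901176
V = pitch²·Σt = 1.9²·784933/4250 = 666.731

t(2,0)=1.514 V=666.731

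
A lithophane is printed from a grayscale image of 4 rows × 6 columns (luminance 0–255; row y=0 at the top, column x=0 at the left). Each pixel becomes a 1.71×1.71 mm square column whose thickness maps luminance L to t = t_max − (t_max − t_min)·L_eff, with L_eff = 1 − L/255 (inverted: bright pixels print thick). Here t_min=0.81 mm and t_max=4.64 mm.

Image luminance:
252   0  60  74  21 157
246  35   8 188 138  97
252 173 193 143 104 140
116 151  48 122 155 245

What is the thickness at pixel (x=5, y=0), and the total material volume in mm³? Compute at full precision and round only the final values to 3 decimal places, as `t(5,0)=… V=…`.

t(5,0)=3.168 V=193.783

span = t_max - t_min = 4.64 - 0.81 = 3.830
L(5,0) = 157, L_eff = 1 - 157/255 = 0.384314 (inverted)
t(5,0) = 4.64 - 3.830·0.384314 = 3.168
Σt over all 4·6 pixels = 844957/12750 ≈ 66.2711373
V = pitch²·Σt = 1.71²·844957/12750 = 193.783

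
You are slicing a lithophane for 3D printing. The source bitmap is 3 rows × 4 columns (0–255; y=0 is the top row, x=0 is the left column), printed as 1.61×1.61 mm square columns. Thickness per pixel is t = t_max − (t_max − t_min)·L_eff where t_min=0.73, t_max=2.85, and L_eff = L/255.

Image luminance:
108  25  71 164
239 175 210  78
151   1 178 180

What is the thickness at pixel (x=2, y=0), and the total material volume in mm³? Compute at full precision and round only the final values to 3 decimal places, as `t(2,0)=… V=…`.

t(2,0)=2.260 V=54.601

span = t_max - t_min = 2.85 - 0.73 = 2.120
L(2,0) = 71, L_eff = 71/255 = 0.278431
t(2,0) = 2.85 - 2.120·0.278431 = 2.260
Σt over all 3·4 pixels = 26857/1275 ≈ 21.0643137
V = pitch²·Σt = 1.61²·26857/1275 = 54.601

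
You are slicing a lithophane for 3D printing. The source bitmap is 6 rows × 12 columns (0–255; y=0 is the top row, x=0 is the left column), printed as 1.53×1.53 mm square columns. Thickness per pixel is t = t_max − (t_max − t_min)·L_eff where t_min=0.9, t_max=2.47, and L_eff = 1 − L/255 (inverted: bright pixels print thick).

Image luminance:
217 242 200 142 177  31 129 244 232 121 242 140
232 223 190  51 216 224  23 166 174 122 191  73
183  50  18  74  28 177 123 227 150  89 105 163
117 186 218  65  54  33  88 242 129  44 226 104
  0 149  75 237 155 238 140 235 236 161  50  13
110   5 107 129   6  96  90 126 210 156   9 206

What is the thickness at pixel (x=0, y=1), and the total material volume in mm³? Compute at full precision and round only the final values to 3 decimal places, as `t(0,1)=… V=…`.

span = t_max - t_min = 2.47 - 0.9 = 1.570
L(0,1) = 232, L_eff = 1 - 232/255 = 0.090196 (inverted)
t(0,1) = 2.47 - 1.570·0.090196 = 2.328
Σt over all 6·12 pixels = 532723/4250 ≈ 125.3465882
V = pitch²·Σt = 1.53²·532723/4250 = 293.424

t(0,1)=2.328 V=293.424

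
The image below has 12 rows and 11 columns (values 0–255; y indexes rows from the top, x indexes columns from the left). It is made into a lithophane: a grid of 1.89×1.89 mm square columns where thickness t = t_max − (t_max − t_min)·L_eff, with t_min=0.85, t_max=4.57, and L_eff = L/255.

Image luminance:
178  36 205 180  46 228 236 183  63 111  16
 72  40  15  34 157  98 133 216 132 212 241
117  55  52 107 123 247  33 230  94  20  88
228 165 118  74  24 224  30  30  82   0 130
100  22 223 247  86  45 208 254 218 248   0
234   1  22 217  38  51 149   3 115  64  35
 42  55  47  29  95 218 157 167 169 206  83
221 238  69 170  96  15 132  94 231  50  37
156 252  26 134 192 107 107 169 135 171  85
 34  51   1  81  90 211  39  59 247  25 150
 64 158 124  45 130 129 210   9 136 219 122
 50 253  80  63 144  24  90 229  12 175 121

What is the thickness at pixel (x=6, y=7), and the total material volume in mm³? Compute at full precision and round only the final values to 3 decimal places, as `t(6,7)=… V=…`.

t(6,7)=2.644 V=1351.652

span = t_max - t_min = 4.57 - 0.85 = 3.720
L(6,7) = 132, L_eff = 132/255 = 0.517647
t(6,7) = 4.57 - 3.720·0.517647 = 2.644
Σt over all 12·11 pixels = 804082/2125 ≈ 378.3915294
V = pitch²·Σt = 1.89²·804082/2125 = 1351.652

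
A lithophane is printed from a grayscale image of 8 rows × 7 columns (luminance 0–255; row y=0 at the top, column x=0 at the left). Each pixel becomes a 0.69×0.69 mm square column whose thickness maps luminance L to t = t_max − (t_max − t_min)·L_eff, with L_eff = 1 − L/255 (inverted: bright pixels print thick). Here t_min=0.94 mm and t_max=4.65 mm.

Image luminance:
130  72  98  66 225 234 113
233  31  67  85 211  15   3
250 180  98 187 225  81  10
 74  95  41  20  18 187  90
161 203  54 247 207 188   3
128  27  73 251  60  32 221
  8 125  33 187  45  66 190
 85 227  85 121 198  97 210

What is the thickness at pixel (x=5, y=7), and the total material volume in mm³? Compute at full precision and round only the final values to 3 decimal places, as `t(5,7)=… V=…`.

span = t_max - t_min = 4.65 - 0.94 = 3.710
L(5,7) = 97, L_eff = 1 - 97/255 = 0.619608 (inverted)
t(5,7) = 4.65 - 3.710·0.619608 = 2.351
Σt over all 8·7 pixels = 3817261/25500 ≈ 149.6965098
V = pitch²·Σt = 0.69²·3817261/25500 = 71.271

t(5,7)=2.351 V=71.271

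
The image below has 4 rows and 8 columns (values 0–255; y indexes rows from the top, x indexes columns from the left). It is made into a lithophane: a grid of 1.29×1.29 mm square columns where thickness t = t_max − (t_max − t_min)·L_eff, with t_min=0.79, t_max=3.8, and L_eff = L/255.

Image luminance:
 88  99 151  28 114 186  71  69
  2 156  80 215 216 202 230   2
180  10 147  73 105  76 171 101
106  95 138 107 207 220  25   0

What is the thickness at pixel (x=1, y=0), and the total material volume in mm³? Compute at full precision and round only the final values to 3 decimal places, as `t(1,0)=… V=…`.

t(1,0)=2.631 V=130.265

span = t_max - t_min = 3.8 - 0.79 = 3.010
L(1,0) = 99, L_eff = 99/255 = 0.388235
t(1,0) = 3.8 - 3.010·0.388235 = 2.631
Σt over all 4·8 pixels = 199613/2550 ≈ 78.2796078
V = pitch²·Σt = 1.29²·199613/2550 = 130.265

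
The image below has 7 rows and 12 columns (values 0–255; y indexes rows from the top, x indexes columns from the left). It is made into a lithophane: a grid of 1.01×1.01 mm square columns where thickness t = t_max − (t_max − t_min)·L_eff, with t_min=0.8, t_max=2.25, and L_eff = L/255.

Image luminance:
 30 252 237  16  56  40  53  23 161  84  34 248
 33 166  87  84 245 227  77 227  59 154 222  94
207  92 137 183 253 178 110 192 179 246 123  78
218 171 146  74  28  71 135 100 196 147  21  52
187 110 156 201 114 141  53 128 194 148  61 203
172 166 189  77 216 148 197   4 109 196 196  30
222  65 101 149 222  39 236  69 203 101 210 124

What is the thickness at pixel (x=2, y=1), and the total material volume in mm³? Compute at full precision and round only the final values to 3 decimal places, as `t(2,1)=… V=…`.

t(2,1)=1.755 V=126.771

span = t_max - t_min = 2.25 - 0.8 = 1.450
L(2,1) = 87, L_eff = 87/255 = 0.341176
t(2,1) = 2.25 - 1.450·0.341176 = 1.755
Σt over all 7·12 pixels = 633793/5100 ≈ 124.2731373
V = pitch²·Σt = 1.01²·633793/5100 = 126.771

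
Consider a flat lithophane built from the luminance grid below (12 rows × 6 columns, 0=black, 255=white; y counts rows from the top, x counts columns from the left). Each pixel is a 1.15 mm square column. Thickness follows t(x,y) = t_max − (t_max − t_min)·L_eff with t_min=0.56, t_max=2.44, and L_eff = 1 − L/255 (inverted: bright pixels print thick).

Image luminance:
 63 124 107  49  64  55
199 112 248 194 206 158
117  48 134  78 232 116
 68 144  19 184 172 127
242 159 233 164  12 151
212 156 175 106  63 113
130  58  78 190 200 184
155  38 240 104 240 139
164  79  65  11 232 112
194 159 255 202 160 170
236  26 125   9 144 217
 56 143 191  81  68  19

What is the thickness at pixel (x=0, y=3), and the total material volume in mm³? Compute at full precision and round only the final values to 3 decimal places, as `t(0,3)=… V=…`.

t(0,3)=1.061 V=147.686

span = t_max - t_min = 2.44 - 0.56 = 1.880
L(0,3) = 68, L_eff = 1 - 68/255 = 0.733333 (inverted)
t(0,3) = 2.44 - 1.880·0.733333 = 1.061
Σt over all 12·6 pixels = 237302/2125 ≈ 111.6715294
V = pitch²·Σt = 1.15²·237302/2125 = 147.686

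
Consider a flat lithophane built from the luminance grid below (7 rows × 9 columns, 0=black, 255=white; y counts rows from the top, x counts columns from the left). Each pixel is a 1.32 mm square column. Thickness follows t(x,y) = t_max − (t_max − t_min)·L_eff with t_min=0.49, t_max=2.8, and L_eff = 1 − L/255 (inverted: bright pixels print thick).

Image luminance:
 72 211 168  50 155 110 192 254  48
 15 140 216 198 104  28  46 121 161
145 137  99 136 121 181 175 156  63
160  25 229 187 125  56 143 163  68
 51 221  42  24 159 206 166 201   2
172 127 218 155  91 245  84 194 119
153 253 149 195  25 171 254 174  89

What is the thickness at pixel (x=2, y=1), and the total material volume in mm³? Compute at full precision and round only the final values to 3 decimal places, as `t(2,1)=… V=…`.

span = t_max - t_min = 2.8 - 0.49 = 2.310
L(2,1) = 216, L_eff = 1 - 216/255 = 0.152941 (inverted)
t(2,1) = 2.8 - 2.310·0.152941 = 2.447
Σt over all 7·9 pixels = 924441/8500 ≈ 108.7577647
V = pitch²·Σt = 1.32²·924441/8500 = 189.500

t(2,1)=2.447 V=189.500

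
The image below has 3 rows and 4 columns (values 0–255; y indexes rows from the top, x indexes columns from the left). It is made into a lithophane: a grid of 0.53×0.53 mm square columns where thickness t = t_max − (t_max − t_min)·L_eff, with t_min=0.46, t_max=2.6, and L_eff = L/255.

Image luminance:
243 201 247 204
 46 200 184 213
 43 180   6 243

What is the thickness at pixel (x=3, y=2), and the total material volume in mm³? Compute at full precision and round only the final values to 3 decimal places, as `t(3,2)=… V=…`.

span = t_max - t_min = 2.6 - 0.46 = 2.140
L(3,2) = 243, L_eff = 243/255 = 0.952941
t(3,2) = 2.6 - 2.140·0.952941 = 0.561
Σt over all 3·4 pixels = 6091/425 ≈ 14.3317647
V = pitch²·Σt = 0.53²·6091/425 = 4.026

t(3,2)=0.561 V=4.026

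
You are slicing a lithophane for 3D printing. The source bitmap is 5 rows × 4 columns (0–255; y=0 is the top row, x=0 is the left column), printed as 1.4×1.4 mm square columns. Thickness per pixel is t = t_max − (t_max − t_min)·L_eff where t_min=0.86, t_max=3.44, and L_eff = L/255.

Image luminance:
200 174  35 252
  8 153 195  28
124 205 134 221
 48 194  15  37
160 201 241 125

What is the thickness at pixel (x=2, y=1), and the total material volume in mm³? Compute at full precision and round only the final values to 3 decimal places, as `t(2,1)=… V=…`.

span = t_max - t_min = 3.44 - 0.86 = 2.580
L(2,1) = 195, L_eff = 195/255 = 0.764706
t(2,1) = 3.44 - 2.580·0.764706 = 1.467
Σt over all 5·4 pixels = 3483/85 ≈ 40.9764706
V = pitch²·Σt = 1.4²·3483/85 = 80.314

t(2,1)=1.467 V=80.314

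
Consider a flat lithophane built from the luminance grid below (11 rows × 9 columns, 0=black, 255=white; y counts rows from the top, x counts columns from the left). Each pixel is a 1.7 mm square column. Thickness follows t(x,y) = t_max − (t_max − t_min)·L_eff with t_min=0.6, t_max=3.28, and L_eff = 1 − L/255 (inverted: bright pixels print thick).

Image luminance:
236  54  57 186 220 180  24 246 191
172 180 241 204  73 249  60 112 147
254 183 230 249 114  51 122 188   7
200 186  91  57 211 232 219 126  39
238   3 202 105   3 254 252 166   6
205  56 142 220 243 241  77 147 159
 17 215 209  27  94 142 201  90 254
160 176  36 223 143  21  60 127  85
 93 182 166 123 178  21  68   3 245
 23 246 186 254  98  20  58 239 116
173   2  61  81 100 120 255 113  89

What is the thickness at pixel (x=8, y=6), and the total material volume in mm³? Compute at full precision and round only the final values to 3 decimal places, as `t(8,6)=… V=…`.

t(8,6)=3.269 V=593.946

span = t_max - t_min = 3.28 - 0.6 = 2.680
L(8,6) = 254, L_eff = 1 - 254/255 = 0.003922 (inverted)
t(8,6) = 3.28 - 2.680·0.003922 = 3.269
Σt over all 11·9 pixels = 1310176/6375 ≈ 205.5178039
V = pitch²·Σt = 1.7²·1310176/6375 = 593.946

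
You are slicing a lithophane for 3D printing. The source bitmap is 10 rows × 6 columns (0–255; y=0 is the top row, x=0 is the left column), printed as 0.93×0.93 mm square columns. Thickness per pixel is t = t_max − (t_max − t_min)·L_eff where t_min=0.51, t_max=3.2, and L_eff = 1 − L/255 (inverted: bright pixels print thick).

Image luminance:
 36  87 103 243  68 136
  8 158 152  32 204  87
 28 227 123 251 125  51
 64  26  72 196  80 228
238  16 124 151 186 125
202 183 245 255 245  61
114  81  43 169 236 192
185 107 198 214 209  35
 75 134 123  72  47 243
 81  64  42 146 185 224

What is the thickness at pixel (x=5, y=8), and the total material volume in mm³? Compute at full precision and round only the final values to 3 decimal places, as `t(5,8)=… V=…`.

span = t_max - t_min = 3.2 - 0.51 = 2.690
L(5,8) = 243, L_eff = 1 - 243/255 = 0.047059 (inverted)
t(5,8) = 3.2 - 2.690·0.047059 = 3.073
Σt over all 10·6 pixels = 588343/5100 ≈ 115.3613725
V = pitch²·Σt = 0.93²·588343/5100 = 99.776

t(5,8)=3.073 V=99.776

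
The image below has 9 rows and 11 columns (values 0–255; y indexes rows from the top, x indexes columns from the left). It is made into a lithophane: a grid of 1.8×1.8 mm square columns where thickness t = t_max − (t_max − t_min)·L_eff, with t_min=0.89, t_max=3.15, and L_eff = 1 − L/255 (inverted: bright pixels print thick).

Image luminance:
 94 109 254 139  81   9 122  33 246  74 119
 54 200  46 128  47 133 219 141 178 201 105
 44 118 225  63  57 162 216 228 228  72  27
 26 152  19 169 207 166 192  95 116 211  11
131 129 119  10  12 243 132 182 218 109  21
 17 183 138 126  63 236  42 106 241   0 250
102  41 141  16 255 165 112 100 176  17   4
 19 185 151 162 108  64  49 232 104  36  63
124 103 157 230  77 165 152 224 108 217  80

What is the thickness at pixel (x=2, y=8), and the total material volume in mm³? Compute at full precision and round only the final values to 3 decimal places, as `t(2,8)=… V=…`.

span = t_max - t_min = 3.15 - 0.89 = 2.260
L(2,8) = 157, L_eff = 1 - 157/255 = 0.384314 (inverted)
t(2,8) = 3.15 - 2.260·0.384314 = 2.281
Σt over all 9·11 pixels = 1666721/8500 ≈ 196.0848235
V = pitch²·Σt = 1.8²·1666721/8500 = 635.315

t(2,8)=2.281 V=635.315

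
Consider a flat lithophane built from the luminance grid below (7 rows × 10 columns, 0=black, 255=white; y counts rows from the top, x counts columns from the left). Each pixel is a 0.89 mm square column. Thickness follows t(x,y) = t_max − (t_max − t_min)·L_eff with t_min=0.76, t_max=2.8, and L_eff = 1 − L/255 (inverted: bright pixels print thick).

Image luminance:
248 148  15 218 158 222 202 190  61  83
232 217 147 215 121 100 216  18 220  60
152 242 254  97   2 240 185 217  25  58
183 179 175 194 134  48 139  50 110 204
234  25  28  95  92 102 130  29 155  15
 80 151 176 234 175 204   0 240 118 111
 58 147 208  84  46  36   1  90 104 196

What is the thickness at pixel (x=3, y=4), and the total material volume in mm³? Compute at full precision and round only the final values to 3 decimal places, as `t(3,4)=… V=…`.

t(3,4)=1.520 V=101.344

span = t_max - t_min = 2.8 - 0.76 = 2.040
L(3,4) = 95, L_eff = 1 - 95/255 = 0.627451 (inverted)
t(3,4) = 2.8 - 2.040·0.627451 = 1.520
Σt over all 7·10 pixels = 127.944
V = pitch²·Σt = 0.89²·127.944 = 101.344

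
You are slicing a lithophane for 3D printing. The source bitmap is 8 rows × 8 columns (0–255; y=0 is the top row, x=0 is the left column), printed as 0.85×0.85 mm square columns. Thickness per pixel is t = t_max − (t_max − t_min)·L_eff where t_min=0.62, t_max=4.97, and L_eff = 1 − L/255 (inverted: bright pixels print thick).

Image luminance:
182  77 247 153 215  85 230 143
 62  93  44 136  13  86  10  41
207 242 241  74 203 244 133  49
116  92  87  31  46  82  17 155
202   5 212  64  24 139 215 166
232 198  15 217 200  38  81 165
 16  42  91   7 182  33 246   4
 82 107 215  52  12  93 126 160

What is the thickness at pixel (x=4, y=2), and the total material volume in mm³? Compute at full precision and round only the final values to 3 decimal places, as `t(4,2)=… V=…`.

span = t_max - t_min = 4.97 - 0.62 = 4.350
L(4,2) = 203, L_eff = 1 - 203/255 = 0.203922 (inverted)
t(4,2) = 4.97 - 4.350·0.203922 = 4.083
Σt over all 8·8 pixels = 284289/1700 ≈ 167.2288235
V = pitch²·Σt = 0.85²·284289/1700 = 120.823

t(4,2)=4.083 V=120.823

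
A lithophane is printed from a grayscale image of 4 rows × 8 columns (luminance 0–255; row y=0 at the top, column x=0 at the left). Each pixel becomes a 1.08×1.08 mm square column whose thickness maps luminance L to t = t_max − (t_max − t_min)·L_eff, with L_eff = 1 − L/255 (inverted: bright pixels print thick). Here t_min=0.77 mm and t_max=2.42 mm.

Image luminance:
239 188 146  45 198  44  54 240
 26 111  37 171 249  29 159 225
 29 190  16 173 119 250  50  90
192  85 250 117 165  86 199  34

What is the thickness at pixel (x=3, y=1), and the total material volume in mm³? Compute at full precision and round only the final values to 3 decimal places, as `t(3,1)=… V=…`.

span = t_max - t_min = 2.42 - 0.77 = 1.650
L(3,1) = 171, L_eff = 1 - 171/255 = 0.329412 (inverted)
t(3,1) = 2.42 - 1.650·0.329412 = 1.876
Σt over all 4·8 pixels = 44077/850 ≈ 51.8552941
V = pitch²·Σt = 1.08²·44077/850 = 60.484

t(3,1)=1.876 V=60.484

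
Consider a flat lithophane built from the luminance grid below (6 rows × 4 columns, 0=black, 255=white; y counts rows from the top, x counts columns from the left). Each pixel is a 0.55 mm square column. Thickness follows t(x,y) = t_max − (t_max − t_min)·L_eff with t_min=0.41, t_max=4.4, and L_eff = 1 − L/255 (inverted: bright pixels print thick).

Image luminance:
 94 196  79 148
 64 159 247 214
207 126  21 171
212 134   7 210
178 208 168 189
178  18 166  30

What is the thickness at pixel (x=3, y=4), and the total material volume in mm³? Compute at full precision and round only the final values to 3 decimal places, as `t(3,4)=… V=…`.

span = t_max - t_min = 4.4 - 0.41 = 3.990
L(3,4) = 189, L_eff = 1 - 189/255 = 0.258824 (inverted)
t(3,4) = 4.4 - 3.990·0.258824 = 3.367
Σt over all 6·4 pixels = 134758/2125 ≈ 63.4155294
V = pitch²·Σt = 0.55²·134758/2125 = 19.183

t(3,4)=3.367 V=19.183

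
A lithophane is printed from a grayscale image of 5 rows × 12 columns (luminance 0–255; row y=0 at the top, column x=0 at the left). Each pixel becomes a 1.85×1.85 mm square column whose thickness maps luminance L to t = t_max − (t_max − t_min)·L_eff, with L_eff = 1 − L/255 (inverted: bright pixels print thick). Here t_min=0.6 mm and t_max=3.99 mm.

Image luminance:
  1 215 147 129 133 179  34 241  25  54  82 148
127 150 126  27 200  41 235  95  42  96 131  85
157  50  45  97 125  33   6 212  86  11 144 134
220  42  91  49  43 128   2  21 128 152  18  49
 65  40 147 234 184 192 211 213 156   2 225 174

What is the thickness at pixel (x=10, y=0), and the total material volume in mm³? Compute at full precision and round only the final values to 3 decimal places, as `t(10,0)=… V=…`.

t(10,0)=1.690 V=424.824

span = t_max - t_min = 3.99 - 0.6 = 3.390
L(10,0) = 82, L_eff = 1 - 82/255 = 0.678431 (inverted)
t(10,0) = 3.99 - 3.390·0.678431 = 1.690
Σt over all 5·12 pixels = 1055077/8500 ≈ 124.1267059
V = pitch²·Σt = 1.85²·1055077/8500 = 424.824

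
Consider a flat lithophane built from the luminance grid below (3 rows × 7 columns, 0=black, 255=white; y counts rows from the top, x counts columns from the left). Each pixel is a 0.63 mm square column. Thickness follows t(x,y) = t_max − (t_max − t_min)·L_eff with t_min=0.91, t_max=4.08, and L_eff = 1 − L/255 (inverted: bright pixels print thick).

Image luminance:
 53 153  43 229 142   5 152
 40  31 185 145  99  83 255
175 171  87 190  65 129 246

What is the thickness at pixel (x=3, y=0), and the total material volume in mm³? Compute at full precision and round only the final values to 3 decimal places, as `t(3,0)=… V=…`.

t(3,0)=3.757 V=20.798

span = t_max - t_min = 4.08 - 0.91 = 3.170
L(3,0) = 229, L_eff = 1 - 229/255 = 0.101961 (inverted)
t(3,0) = 4.08 - 3.170·0.101961 = 3.757
Σt over all 3·7 pixels = 1336231/25500 ≈ 52.4012157
V = pitch²·Σt = 0.63²·1336231/25500 = 20.798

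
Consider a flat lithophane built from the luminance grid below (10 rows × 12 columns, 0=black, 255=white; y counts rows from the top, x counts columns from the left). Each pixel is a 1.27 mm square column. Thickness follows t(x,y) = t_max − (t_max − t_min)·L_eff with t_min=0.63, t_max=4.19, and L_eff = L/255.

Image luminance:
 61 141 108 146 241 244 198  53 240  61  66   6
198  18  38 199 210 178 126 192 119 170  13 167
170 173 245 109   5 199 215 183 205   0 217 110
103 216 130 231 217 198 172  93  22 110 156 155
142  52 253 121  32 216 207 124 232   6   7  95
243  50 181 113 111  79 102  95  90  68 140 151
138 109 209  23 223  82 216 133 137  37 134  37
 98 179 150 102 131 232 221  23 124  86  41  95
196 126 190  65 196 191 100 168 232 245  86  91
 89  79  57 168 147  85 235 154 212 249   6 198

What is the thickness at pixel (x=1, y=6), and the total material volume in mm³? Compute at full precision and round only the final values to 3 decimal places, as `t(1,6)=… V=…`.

t(1,6)=2.668 V=444.789

span = t_max - t_min = 4.19 - 0.63 = 3.560
L(1,6) = 109, L_eff = 109/255 = 0.427451
t(1,6) = 4.19 - 3.560·0.427451 = 2.668
Σt over all 10·12 pixels = 1758032/6375 ≈ 275.7697255
V = pitch²·Σt = 1.27²·1758032/6375 = 444.789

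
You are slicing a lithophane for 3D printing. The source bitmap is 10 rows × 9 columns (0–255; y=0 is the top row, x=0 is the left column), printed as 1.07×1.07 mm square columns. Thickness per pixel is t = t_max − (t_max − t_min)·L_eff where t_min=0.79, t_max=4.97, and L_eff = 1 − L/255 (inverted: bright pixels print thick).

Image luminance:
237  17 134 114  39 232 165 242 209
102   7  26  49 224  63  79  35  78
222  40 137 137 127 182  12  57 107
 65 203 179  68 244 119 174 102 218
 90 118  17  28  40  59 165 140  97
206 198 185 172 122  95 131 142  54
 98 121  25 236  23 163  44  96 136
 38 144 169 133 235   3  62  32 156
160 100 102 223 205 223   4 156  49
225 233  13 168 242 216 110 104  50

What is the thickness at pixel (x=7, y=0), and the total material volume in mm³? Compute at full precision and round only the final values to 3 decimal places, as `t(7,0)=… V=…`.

t(7,0)=4.757 V=287.862

span = t_max - t_min = 4.97 - 0.79 = 4.180
L(7,0) = 242, L_eff = 1 - 242/255 = 0.050980 (inverted)
t(7,0) = 4.97 - 4.180·0.050980 = 4.757
Σt over all 10·9 pixels = 534289/2125 ≈ 251.4301176
V = pitch²·Σt = 1.07²·534289/2125 = 287.862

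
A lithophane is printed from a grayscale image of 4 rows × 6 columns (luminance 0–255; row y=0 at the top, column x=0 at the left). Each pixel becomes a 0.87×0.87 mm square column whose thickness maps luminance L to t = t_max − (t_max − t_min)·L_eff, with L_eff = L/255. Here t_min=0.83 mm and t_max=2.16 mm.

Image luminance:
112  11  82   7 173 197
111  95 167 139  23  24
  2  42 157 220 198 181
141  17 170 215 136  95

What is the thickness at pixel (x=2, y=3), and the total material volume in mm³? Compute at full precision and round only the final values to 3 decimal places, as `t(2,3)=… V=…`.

t(2,3)=1.273 V=28.520

span = t_max - t_min = 2.16 - 0.83 = 1.330
L(2,3) = 170, L_eff = 170/255 = 0.666667
t(2,3) = 2.16 - 1.330·0.666667 = 1.273
Σt over all 4·6 pixels = 12811/340 ≈ 37.6794118
V = pitch²·Σt = 0.87²·12811/340 = 28.520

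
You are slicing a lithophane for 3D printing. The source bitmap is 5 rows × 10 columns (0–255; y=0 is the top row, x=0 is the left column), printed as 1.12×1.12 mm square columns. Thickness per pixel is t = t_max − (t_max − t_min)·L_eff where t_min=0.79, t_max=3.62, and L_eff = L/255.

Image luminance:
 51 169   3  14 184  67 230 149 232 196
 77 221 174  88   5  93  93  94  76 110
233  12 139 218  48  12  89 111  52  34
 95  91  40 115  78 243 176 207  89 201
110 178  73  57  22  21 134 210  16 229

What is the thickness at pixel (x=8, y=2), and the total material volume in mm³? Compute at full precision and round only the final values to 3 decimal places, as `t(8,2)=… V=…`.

span = t_max - t_min = 3.62 - 0.79 = 2.830
L(8,2) = 52, L_eff = 52/255 = 0.203922
t(8,2) = 3.62 - 2.830·0.203922 = 3.043
Σt over all 5·10 pixels = 3014003/25500 ≈ 118.1961961
V = pitch²·Σt = 1.12²·3014003/25500 = 148.265

t(8,2)=3.043 V=148.265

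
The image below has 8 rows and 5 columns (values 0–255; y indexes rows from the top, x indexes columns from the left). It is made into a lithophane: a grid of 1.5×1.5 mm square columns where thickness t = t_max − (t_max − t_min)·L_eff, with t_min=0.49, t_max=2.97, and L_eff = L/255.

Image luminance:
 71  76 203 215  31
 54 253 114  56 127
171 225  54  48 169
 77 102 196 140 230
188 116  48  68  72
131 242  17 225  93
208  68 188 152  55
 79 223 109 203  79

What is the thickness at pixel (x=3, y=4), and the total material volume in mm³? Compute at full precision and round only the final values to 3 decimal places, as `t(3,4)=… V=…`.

span = t_max - t_min = 2.97 - 0.49 = 2.480
L(3,4) = 68, L_eff = 68/255 = 0.266667
t(3,4) = 2.97 - 2.480·0.266667 = 2.309
Σt over all 8·5 pixels = 436438/6375 ≈ 68.4608627
V = pitch²·Σt = 1.5²·436438/6375 = 154.037

t(3,4)=2.309 V=154.037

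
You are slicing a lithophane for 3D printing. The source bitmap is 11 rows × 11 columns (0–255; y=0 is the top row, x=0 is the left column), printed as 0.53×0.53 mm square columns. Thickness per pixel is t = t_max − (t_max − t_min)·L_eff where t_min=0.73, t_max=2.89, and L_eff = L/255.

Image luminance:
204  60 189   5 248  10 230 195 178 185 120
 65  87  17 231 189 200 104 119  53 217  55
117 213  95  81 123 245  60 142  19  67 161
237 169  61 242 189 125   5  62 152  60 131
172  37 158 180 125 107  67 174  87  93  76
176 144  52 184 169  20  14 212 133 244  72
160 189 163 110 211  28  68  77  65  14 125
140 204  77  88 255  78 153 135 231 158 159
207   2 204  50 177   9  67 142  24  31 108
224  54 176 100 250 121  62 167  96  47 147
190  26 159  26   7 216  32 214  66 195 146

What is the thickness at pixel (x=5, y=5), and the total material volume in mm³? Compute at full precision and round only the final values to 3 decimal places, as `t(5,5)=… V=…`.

span = t_max - t_min = 2.89 - 0.73 = 2.160
L(5,5) = 20, L_eff = 20/255 = 0.078431
t(5,5) = 2.89 - 2.160·0.078431 = 2.721
Σt over all 11·11 pixels = 1889269/8500 ≈ 222.2669412
V = pitch²·Σt = 0.53²·1889269/8500 = 62.435

t(5,5)=2.721 V=62.435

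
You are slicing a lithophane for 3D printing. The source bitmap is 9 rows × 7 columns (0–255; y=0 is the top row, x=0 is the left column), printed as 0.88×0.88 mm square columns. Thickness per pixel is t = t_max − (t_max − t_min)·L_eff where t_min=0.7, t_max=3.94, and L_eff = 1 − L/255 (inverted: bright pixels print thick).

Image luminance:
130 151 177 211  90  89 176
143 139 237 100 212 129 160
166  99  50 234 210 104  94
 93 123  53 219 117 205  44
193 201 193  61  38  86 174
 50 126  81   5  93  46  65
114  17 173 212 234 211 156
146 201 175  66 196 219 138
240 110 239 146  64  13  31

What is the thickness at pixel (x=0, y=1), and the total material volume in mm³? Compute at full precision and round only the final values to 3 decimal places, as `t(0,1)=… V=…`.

span = t_max - t_min = 3.94 - 0.7 = 3.240
L(0,1) = 143, L_eff = 1 - 143/255 = 0.439216 (inverted)
t(0,1) = 3.94 - 3.240·0.439216 = 2.517
Σt over all 9·7 pixels = 644697/4250 ≈ 151.6934118
V = pitch²·Σt = 0.88²·644697/4250 = 117.471

t(0,1)=2.517 V=117.471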